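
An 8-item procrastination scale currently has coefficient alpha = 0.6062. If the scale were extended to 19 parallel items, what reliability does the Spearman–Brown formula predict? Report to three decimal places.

predicted reliability = 0.785

Length factor m = 19/8 = 2.3750
α' = m·α / (1 + (m−1)·α)
   = 19/8 × 0.6062 / (1 + (19/8 − 1) × 0.6062)
   = 1.4397 / 1.8335 = 0.785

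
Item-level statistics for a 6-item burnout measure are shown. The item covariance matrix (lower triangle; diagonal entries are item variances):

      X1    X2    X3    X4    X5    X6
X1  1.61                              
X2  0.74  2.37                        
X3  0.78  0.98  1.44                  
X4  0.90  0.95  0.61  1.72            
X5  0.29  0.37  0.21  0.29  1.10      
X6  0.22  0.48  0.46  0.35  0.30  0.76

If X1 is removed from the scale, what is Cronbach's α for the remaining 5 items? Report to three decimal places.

α = 0.719

Remaining items: X2, X3, X4, X5, X6 (k = 5).
ΣVar(i) = 2.37 + 1.44 + 1.72 + 1.10 + 0.76 = 7.39
total variance = 7.39 + 2 × 5.00 = 17.39
α (item deleted) = (5/4)·(1 − 7.39/17.39) = 0.719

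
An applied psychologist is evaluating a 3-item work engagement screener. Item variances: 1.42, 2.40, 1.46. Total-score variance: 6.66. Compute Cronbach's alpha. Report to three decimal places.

ΣVar(i) = 1.42 + 2.40 + 1.46 = 5.28
α = (k/(k−1))·(1 − ΣVar(i)/σ²_T) = (3/2)·(1 − 5.28/6.66) = 0.311

α = 0.311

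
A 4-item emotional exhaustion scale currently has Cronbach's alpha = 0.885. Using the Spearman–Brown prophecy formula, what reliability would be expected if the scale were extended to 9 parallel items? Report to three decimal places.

predicted reliability = 0.945

Length factor m = 9/4 = 2.2500
α' = m·α / (1 + (m−1)·α)
   = 9/4 × 0.885 / (1 + (9/4 − 1) × 0.885)
   = 1.9912 / 2.1063 = 0.945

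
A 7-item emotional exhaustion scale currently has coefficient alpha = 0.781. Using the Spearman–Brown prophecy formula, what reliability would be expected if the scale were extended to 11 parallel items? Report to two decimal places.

predicted reliability = 0.85

Length factor m = 11/7 = 1.5714
α' = m·α / (1 + (m−1)·α)
   = 11/7 × 0.781 / (1 + (11/7 − 1) × 0.781)
   = 1.2273 / 1.4463 = 0.85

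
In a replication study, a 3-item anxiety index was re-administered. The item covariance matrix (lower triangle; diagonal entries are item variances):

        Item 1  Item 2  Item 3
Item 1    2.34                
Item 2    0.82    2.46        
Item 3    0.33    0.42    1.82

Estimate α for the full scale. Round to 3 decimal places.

α = 0.483

ΣVar(i) = 2.34 + 2.46 + 1.82 = 6.62
Σ_{i<j} σ_ij = 1.57
total variance = 6.62 + 2 × 1.57 = 9.76
α = (k/(k−1))·(1 − ΣVar(i)/total variance) = (3/2)·(1 − 6.62/9.76) = 0.483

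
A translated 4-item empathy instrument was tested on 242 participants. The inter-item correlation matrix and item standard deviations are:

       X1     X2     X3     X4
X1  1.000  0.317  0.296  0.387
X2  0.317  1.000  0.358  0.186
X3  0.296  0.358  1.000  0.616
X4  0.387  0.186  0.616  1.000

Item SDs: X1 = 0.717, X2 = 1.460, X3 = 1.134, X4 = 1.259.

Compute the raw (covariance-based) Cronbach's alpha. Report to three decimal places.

Σσ²ᵢ = 0.717² + 1.460² + 1.134² + 1.259² = 5.5167
Covariances σ_ij = r_ij · s_i · s_j:
  σ(X1,X2) = 0.317 × 0.717 × 1.460 = 0.3318
  σ(X1,X3) = 0.296 × 0.717 × 1.134 = 0.2407
  σ(X1,X4) = 0.387 × 0.717 × 1.259 = 0.3493
  σ(X2,X3) = 0.358 × 1.460 × 1.134 = 0.5927
  σ(X2,X4) = 0.186 × 1.460 × 1.259 = 0.3419
  σ(X3,X4) = 0.616 × 1.134 × 1.259 = 0.8795
σ²_T = Σσ²ᵢ + 2·Σσ_ij = 5.5167 + 2 × 2.7359 = 10.9885
α = (4/3)·(1 − 5.5167/10.9885) = 0.664

Cronbach's alpha = 0.664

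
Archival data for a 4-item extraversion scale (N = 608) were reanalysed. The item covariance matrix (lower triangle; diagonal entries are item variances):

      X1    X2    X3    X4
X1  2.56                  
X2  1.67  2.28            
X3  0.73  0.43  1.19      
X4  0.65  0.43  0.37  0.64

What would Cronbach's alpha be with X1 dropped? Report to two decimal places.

Remaining items: X2, X3, X4 (k = 3).
Σσᵢ² = 2.28 + 1.19 + 0.64 = 4.11
σ²_total = 4.11 + 2 × 1.23 = 6.57
α (item deleted) = (3/2)·(1 − 4.11/6.57) = 0.56

α = 0.56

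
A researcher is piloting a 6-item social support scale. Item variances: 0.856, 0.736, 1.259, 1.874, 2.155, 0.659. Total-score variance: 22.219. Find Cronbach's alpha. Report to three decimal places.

Σσ²ᵢ = 0.856 + 0.736 + 1.259 + 1.874 + 2.155 + 0.659 = 7.539
α = (k/(k−1))·(1 − Σσ²ᵢ/Var(T)) = (6/5)·(1 − 7.539/22.219) = 0.793

α = 0.793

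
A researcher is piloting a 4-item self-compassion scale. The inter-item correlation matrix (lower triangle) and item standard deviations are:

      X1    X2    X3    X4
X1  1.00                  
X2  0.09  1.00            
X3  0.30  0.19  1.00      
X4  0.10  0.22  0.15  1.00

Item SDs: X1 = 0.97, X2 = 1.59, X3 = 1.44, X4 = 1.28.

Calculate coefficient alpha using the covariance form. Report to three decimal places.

coefficient alpha = 0.452

Σσ²ᵢ = 0.97² + 1.59² + 1.44² + 1.28² = 7.1810
Covariances σ_ij = r_ij · s_i · s_j:
  σ(X1,X2) = 0.09 × 0.97 × 1.59 = 0.1388
  σ(X1,X3) = 0.30 × 0.97 × 1.44 = 0.4190
  σ(X1,X4) = 0.10 × 0.97 × 1.28 = 0.1242
  σ(X2,X3) = 0.19 × 1.59 × 1.44 = 0.4350
  σ(X2,X4) = 0.22 × 1.59 × 1.28 = 0.4477
  σ(X3,X4) = 0.15 × 1.44 × 1.28 = 0.2765
σ²_T = Σσ²ᵢ + 2·Σσ_ij = 7.1810 + 2 × 1.8412 = 10.8634
α = (4/3)·(1 − 7.1810/10.8634) = 0.452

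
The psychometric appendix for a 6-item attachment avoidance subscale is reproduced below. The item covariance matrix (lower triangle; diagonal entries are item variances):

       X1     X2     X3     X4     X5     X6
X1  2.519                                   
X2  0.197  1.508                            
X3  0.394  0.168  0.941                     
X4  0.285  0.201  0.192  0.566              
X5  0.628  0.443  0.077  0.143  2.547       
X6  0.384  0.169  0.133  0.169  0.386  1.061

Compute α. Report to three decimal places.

α = 0.558

Σσ²ᵢ = 2.519 + 1.508 + 0.941 + 0.566 + 2.547 + 1.061 = 9.142
Sum of the distinct covariances = 3.969
Var(T) = 9.142 + 2 × 3.969 = 17.080
α = (k/(k−1))·(1 − Σσ²ᵢ/Var(T)) = (6/5)·(1 − 9.142/17.080) = 0.558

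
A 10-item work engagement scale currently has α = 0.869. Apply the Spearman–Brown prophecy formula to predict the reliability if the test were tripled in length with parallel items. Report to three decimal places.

predicted reliability = 0.952

Length factor m = 3
α' = m·α / (1 + (m−1)·α)
   = 3 × 0.869 / (1 + (3 − 1) × 0.869)
   = 2.6070 / 2.7380 = 0.952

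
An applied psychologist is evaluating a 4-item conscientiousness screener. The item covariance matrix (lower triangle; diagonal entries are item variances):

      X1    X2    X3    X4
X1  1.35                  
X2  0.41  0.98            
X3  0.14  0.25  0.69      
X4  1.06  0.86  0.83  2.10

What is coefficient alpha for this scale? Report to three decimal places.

coefficient alpha = 0.775

ΣVar(i) = 1.35 + 0.98 + 0.69 + 2.10 = 5.12
Sum of off-diagonal covariances = 3.55
Var(T) = 5.12 + 2 × 3.55 = 12.22
α = (k/(k−1))·(1 − ΣVar(i)/Var(T)) = (4/3)·(1 − 5.12/12.22) = 0.775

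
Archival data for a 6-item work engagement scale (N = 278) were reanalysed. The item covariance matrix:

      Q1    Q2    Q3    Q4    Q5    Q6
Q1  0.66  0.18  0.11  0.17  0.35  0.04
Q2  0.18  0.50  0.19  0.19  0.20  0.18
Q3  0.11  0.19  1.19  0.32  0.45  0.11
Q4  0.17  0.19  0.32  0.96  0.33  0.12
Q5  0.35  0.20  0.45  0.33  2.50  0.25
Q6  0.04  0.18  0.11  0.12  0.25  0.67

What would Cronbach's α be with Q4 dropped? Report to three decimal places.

α = 0.534

Remaining items: Q1, Q2, Q3, Q5, Q6 (k = 5).
ΣVar(i) = 0.66 + 0.50 + 1.19 + 2.50 + 0.67 = 5.52
σ²_T = 5.52 + 2 × 2.06 = 9.64
α (item deleted) = (5/4)·(1 − 5.52/9.64) = 0.534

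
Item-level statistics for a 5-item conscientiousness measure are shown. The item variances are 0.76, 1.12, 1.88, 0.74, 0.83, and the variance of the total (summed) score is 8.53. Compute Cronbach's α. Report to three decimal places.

sum of item variances = 0.76 + 1.12 + 1.88 + 0.74 + 0.83 = 5.33
α = (k/(k−1))·(1 − sum of item variances/σ²_T) = (5/4)·(1 − 5.33/8.53) = 0.469

α = 0.469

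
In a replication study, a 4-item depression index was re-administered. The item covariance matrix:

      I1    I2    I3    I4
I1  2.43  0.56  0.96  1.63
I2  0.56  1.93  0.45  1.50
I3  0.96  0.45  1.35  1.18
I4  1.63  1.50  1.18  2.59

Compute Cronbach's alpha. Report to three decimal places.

Cronbach's alpha = 0.803

ΣVar(i) = 2.43 + 1.93 + 1.35 + 2.59 = 8.30
Σ_{i<j} σ_ij = 6.28
σ²_T = 8.30 + 2 × 6.28 = 20.86
α = (k/(k−1))·(1 − ΣVar(i)/σ²_T) = (4/3)·(1 − 8.30/20.86) = 0.803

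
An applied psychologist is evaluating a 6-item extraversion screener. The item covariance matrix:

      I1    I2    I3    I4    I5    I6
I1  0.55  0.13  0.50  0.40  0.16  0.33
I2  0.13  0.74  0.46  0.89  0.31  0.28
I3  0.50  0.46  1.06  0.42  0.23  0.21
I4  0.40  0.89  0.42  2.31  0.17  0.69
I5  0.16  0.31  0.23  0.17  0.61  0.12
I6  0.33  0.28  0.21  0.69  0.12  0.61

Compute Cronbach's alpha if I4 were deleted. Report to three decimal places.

Remaining items: I1, I2, I3, I5, I6 (k = 5).
Σσ²ᵢ = 0.55 + 0.74 + 1.06 + 0.61 + 0.61 = 3.57
σ²_total = 3.57 + 2 × 2.73 = 9.03
α (item deleted) = (5/4)·(1 − 3.57/9.03) = 0.756

α = 0.756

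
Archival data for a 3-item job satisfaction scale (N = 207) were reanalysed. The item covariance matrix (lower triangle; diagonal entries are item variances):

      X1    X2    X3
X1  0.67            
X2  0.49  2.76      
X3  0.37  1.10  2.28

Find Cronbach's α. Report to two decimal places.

sum of item variances = 0.67 + 2.76 + 2.28 = 5.71
Sum of the distinct covariances = 1.96
σ²_total = 5.71 + 2 × 1.96 = 9.63
α = (k/(k−1))·(1 − sum of item variances/σ²_total) = (3/2)·(1 − 5.71/9.63) = 0.61

Cronbach's α = 0.61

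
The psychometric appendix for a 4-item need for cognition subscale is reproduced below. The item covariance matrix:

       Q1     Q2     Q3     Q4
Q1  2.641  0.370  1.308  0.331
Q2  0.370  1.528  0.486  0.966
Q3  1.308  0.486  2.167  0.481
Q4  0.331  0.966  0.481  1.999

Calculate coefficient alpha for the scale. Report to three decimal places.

coefficient alpha = 0.648

ΣVar(i) = 2.641 + 1.528 + 2.167 + 1.999 = 8.335
Sum of off-diagonal covariances = 3.942
σ²_total = 8.335 + 2 × 3.942 = 16.219
α = (k/(k−1))·(1 − ΣVar(i)/σ²_total) = (4/3)·(1 − 8.335/16.219) = 0.648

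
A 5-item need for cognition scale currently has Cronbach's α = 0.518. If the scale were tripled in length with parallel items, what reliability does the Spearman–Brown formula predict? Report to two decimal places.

predicted reliability = 0.76

Length factor m = 3
α' = m·α / (1 + (m−1)·α)
   = 3 × 0.518 / (1 + (3 − 1) × 0.518)
   = 1.5540 / 2.0360 = 0.76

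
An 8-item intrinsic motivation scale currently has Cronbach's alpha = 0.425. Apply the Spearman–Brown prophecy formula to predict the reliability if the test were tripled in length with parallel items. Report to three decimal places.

Length factor m = 3
α' = m·α / (1 + (m−1)·α)
   = 3 × 0.425 / (1 + (3 − 1) × 0.425)
   = 1.2750 / 1.8500 = 0.689

predicted reliability = 0.689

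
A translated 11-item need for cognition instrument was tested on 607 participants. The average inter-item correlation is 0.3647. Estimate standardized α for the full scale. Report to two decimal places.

standardized α = 0.86

Standardized α = k·r̄ / (1 + (k−1)·r̄) = 11 × 0.3647 / (1 + 10 × 0.3647)
  = 4.0117 / 4.6470 = 0.86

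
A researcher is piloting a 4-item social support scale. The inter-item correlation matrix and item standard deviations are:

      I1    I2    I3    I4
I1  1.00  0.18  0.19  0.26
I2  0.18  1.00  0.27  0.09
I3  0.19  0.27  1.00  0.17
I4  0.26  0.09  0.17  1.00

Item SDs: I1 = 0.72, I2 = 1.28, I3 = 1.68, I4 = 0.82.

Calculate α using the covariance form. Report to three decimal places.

α = 0.454

Σσ²ᵢ = 0.72² + 1.28² + 1.68² + 0.82² = 5.6516
Covariances σ_ij = r_ij · s_i · s_j:
  σ(I1,I2) = 0.18 × 0.72 × 1.28 = 0.1659
  σ(I1,I3) = 0.19 × 0.72 × 1.68 = 0.2298
  σ(I1,I4) = 0.26 × 0.72 × 0.82 = 0.1535
  σ(I2,I3) = 0.27 × 1.28 × 1.68 = 0.5806
  σ(I2,I4) = 0.09 × 1.28 × 0.82 = 0.0945
  σ(I3,I4) = 0.17 × 1.68 × 0.82 = 0.2342
σ²_T = Σσ²ᵢ + 2·Σσ_ij = 5.6516 + 2 × 1.4585 = 8.5686
α = (4/3)·(1 − 5.6516/8.5686) = 0.454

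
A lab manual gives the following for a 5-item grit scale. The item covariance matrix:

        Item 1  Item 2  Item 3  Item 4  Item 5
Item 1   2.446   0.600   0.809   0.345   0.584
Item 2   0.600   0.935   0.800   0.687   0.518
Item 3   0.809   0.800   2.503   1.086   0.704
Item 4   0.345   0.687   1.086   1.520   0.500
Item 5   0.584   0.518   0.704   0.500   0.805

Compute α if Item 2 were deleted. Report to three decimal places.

α = 0.701

Remaining items: Item 1, Item 3, Item 4, Item 5 (k = 4).
Σσᵢ² = 2.446 + 2.503 + 1.520 + 0.805 = 7.274
Var(T) = 7.274 + 2 × 4.028 = 15.330
α (item deleted) = (4/3)·(1 − 7.274/15.330) = 0.701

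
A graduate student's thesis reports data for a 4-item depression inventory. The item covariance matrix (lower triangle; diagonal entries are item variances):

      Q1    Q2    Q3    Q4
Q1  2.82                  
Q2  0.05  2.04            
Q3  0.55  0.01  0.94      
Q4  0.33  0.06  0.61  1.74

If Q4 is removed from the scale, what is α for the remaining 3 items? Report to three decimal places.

α = 0.261

Remaining items: Q1, Q2, Q3 (k = 3).
ΣVar(i) = 2.82 + 2.04 + 0.94 = 5.80
σ²_T = 5.80 + 2 × 0.61 = 7.02
α (item deleted) = (3/2)·(1 − 5.80/7.02) = 0.261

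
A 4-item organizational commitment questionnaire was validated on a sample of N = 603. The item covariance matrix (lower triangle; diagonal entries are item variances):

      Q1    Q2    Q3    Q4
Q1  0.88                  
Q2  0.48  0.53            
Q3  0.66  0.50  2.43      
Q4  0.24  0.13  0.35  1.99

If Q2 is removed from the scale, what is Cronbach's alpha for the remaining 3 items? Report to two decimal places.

Remaining items: Q1, Q3, Q4 (k = 3).
ΣVar(i) = 0.88 + 2.43 + 1.99 = 5.30
total variance = 5.30 + 2 × 1.25 = 7.80
α (item deleted) = (3/2)·(1 − 5.30/7.80) = 0.48

α = 0.48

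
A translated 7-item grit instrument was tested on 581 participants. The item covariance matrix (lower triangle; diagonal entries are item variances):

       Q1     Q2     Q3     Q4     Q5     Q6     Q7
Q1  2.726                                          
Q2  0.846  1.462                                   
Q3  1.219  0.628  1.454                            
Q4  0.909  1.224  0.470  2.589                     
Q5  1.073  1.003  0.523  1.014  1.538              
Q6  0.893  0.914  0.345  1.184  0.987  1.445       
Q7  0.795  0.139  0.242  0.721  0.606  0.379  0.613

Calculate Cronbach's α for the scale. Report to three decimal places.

Σσᵢ² = 2.726 + 1.462 + 1.454 + 2.589 + 1.538 + 1.445 + 0.613 = 11.827
Sum of off-diagonal covariances = 16.114
σ²_T = 11.827 + 2 × 16.114 = 44.055
α = (k/(k−1))·(1 − Σσᵢ²/σ²_T) = (7/6)·(1 − 11.827/44.055) = 0.853

Cronbach's α = 0.853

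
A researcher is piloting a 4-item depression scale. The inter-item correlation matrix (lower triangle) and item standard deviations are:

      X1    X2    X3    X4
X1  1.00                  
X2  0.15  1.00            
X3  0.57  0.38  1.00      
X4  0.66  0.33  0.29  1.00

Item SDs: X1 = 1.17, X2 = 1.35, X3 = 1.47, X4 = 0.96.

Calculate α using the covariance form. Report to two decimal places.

Σσ²ᵢ = 1.17² + 1.35² + 1.47² + 0.96² = 6.2739
Covariances σ_ij = r_ij · s_i · s_j:
  σ(X1,X2) = 0.15 × 1.17 × 1.35 = 0.2369
  σ(X1,X3) = 0.57 × 1.17 × 1.47 = 0.9803
  σ(X1,X4) = 0.66 × 1.17 × 0.96 = 0.7413
  σ(X2,X3) = 0.38 × 1.35 × 1.47 = 0.7541
  σ(X2,X4) = 0.33 × 1.35 × 0.96 = 0.4277
  σ(X3,X4) = 0.29 × 1.47 × 0.96 = 0.4092
σ²_T = Σσ²ᵢ + 2·Σσ_ij = 6.2739 + 2 × 3.5495 = 13.3729
α = (4/3)·(1 − 6.2739/13.3729) = 0.71

α = 0.71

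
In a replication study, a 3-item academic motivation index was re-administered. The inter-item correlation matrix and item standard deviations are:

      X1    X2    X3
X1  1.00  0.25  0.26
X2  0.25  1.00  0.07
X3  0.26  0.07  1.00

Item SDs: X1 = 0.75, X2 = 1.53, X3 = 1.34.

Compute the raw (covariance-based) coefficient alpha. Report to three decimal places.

coefficient alpha = 0.341

Σσ²ᵢ = 0.75² + 1.53² + 1.34² = 4.6990
Covariances σ_ij = r_ij · s_i · s_j:
  σ(X1,X2) = 0.25 × 0.75 × 1.53 = 0.2869
  σ(X1,X3) = 0.26 × 0.75 × 1.34 = 0.2613
  σ(X2,X3) = 0.07 × 1.53 × 1.34 = 0.1435
σ²_T = Σσ²ᵢ + 2·Σσ_ij = 4.6990 + 2 × 0.6917 = 6.0824
α = (3/2)·(1 − 4.6990/6.0824) = 0.341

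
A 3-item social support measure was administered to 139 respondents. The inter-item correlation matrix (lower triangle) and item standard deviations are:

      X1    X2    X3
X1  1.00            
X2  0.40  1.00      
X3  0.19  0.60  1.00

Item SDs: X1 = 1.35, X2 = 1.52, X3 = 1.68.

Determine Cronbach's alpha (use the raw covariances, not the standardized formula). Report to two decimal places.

Cronbach's alpha = 0.67

Σσ²ᵢ = 1.35² + 1.52² + 1.68² = 6.9553
Covariances σ_ij = r_ij · s_i · s_j:
  σ(X1,X2) = 0.40 × 1.35 × 1.52 = 0.8208
  σ(X1,X3) = 0.19 × 1.35 × 1.68 = 0.4309
  σ(X2,X3) = 0.60 × 1.52 × 1.68 = 1.5322
σ²_T = Σσ²ᵢ + 2·Σσ_ij = 6.9553 + 2 × 2.7839 = 12.5231
α = (3/2)·(1 − 6.9553/12.5231) = 0.67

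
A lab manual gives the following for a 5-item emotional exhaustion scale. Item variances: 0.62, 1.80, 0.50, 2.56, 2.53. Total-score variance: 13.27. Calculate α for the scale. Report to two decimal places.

Σσᵢ² = 0.62 + 1.80 + 0.50 + 2.56 + 2.53 = 8.01
α = (k/(k−1))·(1 − Σσᵢ²/σ²_total) = (5/4)·(1 − 8.01/13.27) = 0.50

α = 0.50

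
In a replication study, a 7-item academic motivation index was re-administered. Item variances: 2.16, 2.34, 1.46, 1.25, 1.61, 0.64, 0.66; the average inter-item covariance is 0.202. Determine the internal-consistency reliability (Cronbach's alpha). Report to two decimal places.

ΣVar(i) = 2.16 + 2.34 + 1.46 + 1.25 + 1.61 + 0.64 + 0.66 = 10.12
Sum of the 21 distinct covariances = 21 × 0.202 = 4.242
σ²_total = ΣVar(i) + 2·Σcov = 10.12 + 2 × 4.242 = 18.604
α = (7/6)·(1 − 10.12/18.604) = 0.53

Cronbach's alpha = 0.53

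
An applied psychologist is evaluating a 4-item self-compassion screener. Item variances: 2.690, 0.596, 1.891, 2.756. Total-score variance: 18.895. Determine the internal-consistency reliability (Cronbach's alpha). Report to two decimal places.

α = 0.77

ΣVar(i) = 2.690 + 0.596 + 1.891 + 2.756 = 7.933
α = (k/(k−1))·(1 − ΣVar(i)/σ²_total) = (4/3)·(1 − 7.933/18.895) = 0.77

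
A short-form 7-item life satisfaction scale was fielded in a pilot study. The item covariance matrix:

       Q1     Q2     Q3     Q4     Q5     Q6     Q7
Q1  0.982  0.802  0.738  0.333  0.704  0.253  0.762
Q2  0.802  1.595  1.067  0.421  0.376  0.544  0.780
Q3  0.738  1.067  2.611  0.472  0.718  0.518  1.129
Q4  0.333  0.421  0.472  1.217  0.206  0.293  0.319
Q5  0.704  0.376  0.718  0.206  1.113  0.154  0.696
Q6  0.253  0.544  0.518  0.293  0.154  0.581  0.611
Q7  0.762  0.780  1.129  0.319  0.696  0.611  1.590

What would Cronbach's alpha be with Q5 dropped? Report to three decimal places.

Cronbach's alpha = 0.814

Remaining items: Q1, Q2, Q3, Q4, Q6, Q7 (k = 6).
sum of item variances = 0.982 + 1.595 + 2.611 + 1.217 + 0.581 + 1.590 = 8.576
σ²_T = 8.576 + 2 × 9.042 = 26.660
α (item deleted) = (6/5)·(1 − 8.576/26.660) = 0.814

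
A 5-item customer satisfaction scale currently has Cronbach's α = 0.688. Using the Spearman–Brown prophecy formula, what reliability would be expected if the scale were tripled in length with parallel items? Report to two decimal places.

Length factor m = 3
α' = m·α / (1 + (m−1)·α)
   = 3 × 0.688 / (1 + (3 − 1) × 0.688)
   = 2.0640 / 2.3760 = 0.87

predicted reliability = 0.87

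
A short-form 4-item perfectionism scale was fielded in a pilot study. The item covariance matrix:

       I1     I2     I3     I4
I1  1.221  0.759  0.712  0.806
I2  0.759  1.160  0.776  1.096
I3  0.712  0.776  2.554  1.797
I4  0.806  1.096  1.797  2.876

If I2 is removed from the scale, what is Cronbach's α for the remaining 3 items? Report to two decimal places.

Remaining items: I1, I3, I4 (k = 3).
Σσ²ᵢ = 1.221 + 2.554 + 2.876 = 6.651
σ²_T = 6.651 + 2 × 3.315 = 13.281
α (item deleted) = (3/2)·(1 − 6.651/13.281) = 0.75

α = 0.75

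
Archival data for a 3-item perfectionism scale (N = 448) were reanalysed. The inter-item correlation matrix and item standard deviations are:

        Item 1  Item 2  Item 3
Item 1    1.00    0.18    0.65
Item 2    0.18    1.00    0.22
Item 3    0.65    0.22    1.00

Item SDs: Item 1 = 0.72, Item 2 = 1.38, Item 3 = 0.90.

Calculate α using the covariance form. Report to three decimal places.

Σσ²ᵢ = 0.72² + 1.38² + 0.90² = 3.2328
Covariances σ_ij = r_ij · s_i · s_j:
  σ(Item 1,Item 2) = 0.18 × 0.72 × 1.38 = 0.1788
  σ(Item 1,Item 3) = 0.65 × 0.72 × 0.90 = 0.4212
  σ(Item 2,Item 3) = 0.22 × 1.38 × 0.90 = 0.2732
σ²_T = Σσ²ᵢ + 2·Σσ_ij = 3.2328 + 2 × 0.8732 = 4.9792
α = (3/2)·(1 − 3.2328/4.9792) = 0.526

α = 0.526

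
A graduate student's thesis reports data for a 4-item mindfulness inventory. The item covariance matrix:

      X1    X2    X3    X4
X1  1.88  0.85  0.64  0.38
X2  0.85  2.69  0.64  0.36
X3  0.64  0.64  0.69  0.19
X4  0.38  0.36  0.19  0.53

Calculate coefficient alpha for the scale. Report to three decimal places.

coefficient alpha = 0.685

Σσ²ᵢ = 1.88 + 2.69 + 0.69 + 0.53 = 5.79
Σ_{i<j} σ_ij = 3.06
σ²_total = 5.79 + 2 × 3.06 = 11.91
α = (k/(k−1))·(1 − Σσ²ᵢ/σ²_total) = (4/3)·(1 − 5.79/11.91) = 0.685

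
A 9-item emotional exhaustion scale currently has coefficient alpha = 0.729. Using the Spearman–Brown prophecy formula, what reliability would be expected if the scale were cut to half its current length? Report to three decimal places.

Length factor m = 1/2
α' = m·α / (1 − (1−m)·α)
   = 1/2 × 0.729 / (1 − (1 − 1/2) × 0.729)
   = 0.3645 / 0.6355 = 0.574

predicted reliability = 0.574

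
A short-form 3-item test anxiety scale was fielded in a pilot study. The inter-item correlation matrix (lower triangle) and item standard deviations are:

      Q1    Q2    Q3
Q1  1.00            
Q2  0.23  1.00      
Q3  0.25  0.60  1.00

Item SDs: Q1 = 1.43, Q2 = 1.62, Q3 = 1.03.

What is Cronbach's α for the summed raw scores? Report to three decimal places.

Σσ²ᵢ = 1.43² + 1.62² + 1.03² = 5.7302
Covariances σ_ij = r_ij · s_i · s_j:
  σ(Q1,Q2) = 0.23 × 1.43 × 1.62 = 0.5328
  σ(Q1,Q3) = 0.25 × 1.43 × 1.03 = 0.3682
  σ(Q2,Q3) = 0.60 × 1.62 × 1.03 = 1.0012
σ²_T = Σσ²ᵢ + 2·Σσ_ij = 5.7302 + 2 × 1.9022 = 9.5346
α = (3/2)·(1 − 5.7302/9.5346) = 0.599

Cronbach's α = 0.599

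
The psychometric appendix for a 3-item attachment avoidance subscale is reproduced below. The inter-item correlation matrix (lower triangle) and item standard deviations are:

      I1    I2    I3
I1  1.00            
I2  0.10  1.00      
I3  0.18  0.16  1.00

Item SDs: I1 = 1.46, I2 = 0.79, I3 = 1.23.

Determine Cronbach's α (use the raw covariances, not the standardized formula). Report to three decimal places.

α = 0.327

Σσ²ᵢ = 1.46² + 0.79² + 1.23² = 4.2686
Covariances σ_ij = r_ij · s_i · s_j:
  σ(I1,I2) = 0.10 × 1.46 × 0.79 = 0.1153
  σ(I1,I3) = 0.18 × 1.46 × 1.23 = 0.3232
  σ(I2,I3) = 0.16 × 0.79 × 1.23 = 0.1555
σ²_T = Σσ²ᵢ + 2·Σσ_ij = 4.2686 + 2 × 0.5940 = 5.4566
α = (3/2)·(1 − 4.2686/5.4566) = 0.327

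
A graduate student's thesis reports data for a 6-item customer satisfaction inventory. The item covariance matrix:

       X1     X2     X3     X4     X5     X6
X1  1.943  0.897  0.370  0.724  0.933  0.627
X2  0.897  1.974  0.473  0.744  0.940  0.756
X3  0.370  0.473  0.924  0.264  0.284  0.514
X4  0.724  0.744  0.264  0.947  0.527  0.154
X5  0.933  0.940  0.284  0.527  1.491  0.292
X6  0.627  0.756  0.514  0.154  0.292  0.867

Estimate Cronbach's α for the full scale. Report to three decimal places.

Cronbach's α = 0.811

ΣVar(i) = 1.943 + 1.974 + 0.924 + 0.947 + 1.491 + 0.867 = 8.146
Sum of off-diagonal covariances = 8.499
σ²_T = 8.146 + 2 × 8.499 = 25.144
α = (k/(k−1))·(1 − ΣVar(i)/σ²_T) = (6/5)·(1 − 8.146/25.144) = 0.811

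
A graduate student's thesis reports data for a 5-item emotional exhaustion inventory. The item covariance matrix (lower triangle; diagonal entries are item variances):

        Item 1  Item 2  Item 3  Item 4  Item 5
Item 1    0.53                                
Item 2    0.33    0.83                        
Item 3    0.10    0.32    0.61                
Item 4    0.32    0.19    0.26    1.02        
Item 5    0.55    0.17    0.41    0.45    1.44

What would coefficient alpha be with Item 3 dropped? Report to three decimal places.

Remaining items: Item 1, Item 2, Item 4, Item 5 (k = 4).
sum of item variances = 0.53 + 0.83 + 1.02 + 1.44 = 3.82
Var(T) = 3.82 + 2 × 2.01 = 7.84
α (item deleted) = (4/3)·(1 − 3.82/7.84) = 0.684

α = 0.684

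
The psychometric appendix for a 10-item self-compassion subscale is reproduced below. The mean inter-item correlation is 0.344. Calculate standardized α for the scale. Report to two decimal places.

Standardized α = k·r̄ / (1 + (k−1)·r̄) = 10 × 0.344 / (1 + 9 × 0.344)
  = 3.4400 / 4.0960 = 0.84

standardized α = 0.84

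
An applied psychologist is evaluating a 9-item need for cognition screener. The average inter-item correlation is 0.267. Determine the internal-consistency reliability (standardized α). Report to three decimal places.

Standardized α = k·r̄ / (1 + (k−1)·r̄) = 9 × 0.267 / (1 + 8 × 0.267)
  = 2.4030 / 3.1360 = 0.766

standardized α = 0.766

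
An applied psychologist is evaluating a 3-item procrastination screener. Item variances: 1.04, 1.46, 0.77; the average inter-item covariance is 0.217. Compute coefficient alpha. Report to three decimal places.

α = 0.427

Σσᵢ² = 1.04 + 1.46 + 0.77 = 3.27
Sum of the 3 distinct covariances = 3 × 0.217 = 0.651
σ²_T = Σσᵢ² + 2·Σcov = 3.27 + 2 × 0.651 = 4.572
α = (3/2)·(1 − 3.27/4.572) = 0.427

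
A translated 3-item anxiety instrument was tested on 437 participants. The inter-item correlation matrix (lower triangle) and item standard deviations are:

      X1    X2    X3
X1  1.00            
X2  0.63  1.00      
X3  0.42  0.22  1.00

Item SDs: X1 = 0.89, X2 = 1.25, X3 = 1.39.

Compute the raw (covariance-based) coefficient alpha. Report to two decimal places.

coefficient alpha = 0.64

Σσ²ᵢ = 0.89² + 1.25² + 1.39² = 4.2867
Covariances σ_ij = r_ij · s_i · s_j:
  σ(X1,X2) = 0.63 × 0.89 × 1.25 = 0.7009
  σ(X1,X3) = 0.42 × 0.89 × 1.39 = 0.5196
  σ(X2,X3) = 0.22 × 1.25 × 1.39 = 0.3822
σ²_T = Σσ²ᵢ + 2·Σσ_ij = 4.2867 + 2 × 1.6027 = 7.4921
α = (3/2)·(1 − 4.2867/7.4921) = 0.64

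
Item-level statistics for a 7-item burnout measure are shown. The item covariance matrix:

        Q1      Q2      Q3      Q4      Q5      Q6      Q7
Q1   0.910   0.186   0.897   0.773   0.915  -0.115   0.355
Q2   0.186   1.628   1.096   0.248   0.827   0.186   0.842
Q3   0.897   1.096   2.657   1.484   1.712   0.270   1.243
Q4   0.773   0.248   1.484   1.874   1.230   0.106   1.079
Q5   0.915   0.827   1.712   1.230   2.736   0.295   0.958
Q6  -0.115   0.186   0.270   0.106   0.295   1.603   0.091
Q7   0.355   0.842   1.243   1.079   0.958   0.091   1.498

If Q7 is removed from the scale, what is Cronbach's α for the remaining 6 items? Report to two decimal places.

Cronbach's α = 0.77

Remaining items: Q1, Q2, Q3, Q4, Q5, Q6 (k = 6).
Σσᵢ² = 0.910 + 1.628 + 2.657 + 1.874 + 2.736 + 1.603 = 11.408
σ²_T = 11.408 + 2 × 10.110 = 31.628
α (item deleted) = (6/5)·(1 − 11.408/31.628) = 0.77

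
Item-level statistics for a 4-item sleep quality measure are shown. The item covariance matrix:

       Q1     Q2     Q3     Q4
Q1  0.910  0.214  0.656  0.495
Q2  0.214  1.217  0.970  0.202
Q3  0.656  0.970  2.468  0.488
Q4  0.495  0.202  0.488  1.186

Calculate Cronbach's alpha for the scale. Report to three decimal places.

Cronbach's alpha = 0.682

Σσᵢ² = 0.910 + 1.217 + 2.468 + 1.186 = 5.781
Σ_{i<j} σ_ij = 3.025
σ²_total = 5.781 + 2 × 3.025 = 11.831
α = (k/(k−1))·(1 − Σσᵢ²/σ²_total) = (4/3)·(1 − 5.781/11.831) = 0.682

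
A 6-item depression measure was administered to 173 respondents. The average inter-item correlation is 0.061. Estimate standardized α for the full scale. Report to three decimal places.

standardized α = 0.280

Standardized α = k·r̄ / (1 + (k−1)·r̄) = 6 × 0.061 / (1 + 5 × 0.061)
  = 0.3660 / 1.3050 = 0.280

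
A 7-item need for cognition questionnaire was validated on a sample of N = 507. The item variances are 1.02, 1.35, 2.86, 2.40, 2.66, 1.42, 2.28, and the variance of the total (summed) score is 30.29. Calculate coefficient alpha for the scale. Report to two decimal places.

coefficient alpha = 0.63

ΣVar(i) = 1.02 + 1.35 + 2.86 + 2.40 + 2.66 + 1.42 + 2.28 = 13.99
α = (k/(k−1))·(1 − ΣVar(i)/total variance) = (7/6)·(1 − 13.99/30.29) = 0.63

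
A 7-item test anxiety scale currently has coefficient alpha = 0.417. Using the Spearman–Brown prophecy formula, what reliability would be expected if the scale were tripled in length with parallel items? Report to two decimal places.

predicted reliability = 0.68

Length factor m = 3
α' = m·α / (1 + (m−1)·α)
   = 3 × 0.417 / (1 + (3 − 1) × 0.417)
   = 1.2510 / 1.8340 = 0.68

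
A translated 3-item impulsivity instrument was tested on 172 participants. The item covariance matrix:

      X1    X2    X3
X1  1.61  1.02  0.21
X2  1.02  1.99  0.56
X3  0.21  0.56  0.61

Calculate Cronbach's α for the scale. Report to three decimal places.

Cronbach's α = 0.689

sum of item variances = 1.61 + 1.99 + 0.61 = 4.21
Sum of off-diagonal covariances = 1.79
σ²_total = 4.21 + 2 × 1.79 = 7.79
α = (k/(k−1))·(1 − sum of item variances/σ²_total) = (3/2)·(1 − 4.21/7.79) = 0.689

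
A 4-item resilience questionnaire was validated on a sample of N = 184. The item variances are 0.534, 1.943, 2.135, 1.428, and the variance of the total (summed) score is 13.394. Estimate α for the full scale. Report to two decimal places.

Σσᵢ² = 0.534 + 1.943 + 2.135 + 1.428 = 6.040
α = (k/(k−1))·(1 − Σσᵢ²/σ²_total) = (4/3)·(1 − 6.040/13.394) = 0.73

α = 0.73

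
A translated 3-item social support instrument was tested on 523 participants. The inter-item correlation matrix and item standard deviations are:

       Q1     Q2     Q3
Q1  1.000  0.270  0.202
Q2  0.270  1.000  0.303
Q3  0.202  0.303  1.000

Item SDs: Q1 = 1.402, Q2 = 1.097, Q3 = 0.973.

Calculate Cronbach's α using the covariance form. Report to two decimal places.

Σσ²ᵢ = 1.402² + 1.097² + 0.973² = 4.1157
Covariances σ_ij = r_ij · s_i · s_j:
  σ(Q1,Q2) = 0.270 × 1.402 × 1.097 = 0.4153
  σ(Q1,Q3) = 0.202 × 1.402 × 0.973 = 0.2756
  σ(Q2,Q3) = 0.303 × 1.097 × 0.973 = 0.3234
σ²_T = Σσ²ᵢ + 2·Σσ_ij = 4.1157 + 2 × 1.0143 = 6.1443
α = (3/2)·(1 − 4.1157/6.1443) = 0.50

Cronbach's α = 0.50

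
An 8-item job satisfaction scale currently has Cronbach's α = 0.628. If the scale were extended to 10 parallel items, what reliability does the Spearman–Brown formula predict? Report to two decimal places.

Length factor m = 10/8 = 1.2500
α' = m·α / (1 + (m−1)·α)
   = 10/8 × 0.628 / (1 + (10/8 − 1) × 0.628)
   = 0.7850 / 1.1570 = 0.68

predicted reliability = 0.68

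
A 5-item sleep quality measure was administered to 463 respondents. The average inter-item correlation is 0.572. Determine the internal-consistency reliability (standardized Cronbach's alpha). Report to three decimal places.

Standardized α = k·r̄ / (1 + (k−1)·r̄) = 5 × 0.572 / (1 + 4 × 0.572)
  = 2.8600 / 3.2880 = 0.870

α = 0.870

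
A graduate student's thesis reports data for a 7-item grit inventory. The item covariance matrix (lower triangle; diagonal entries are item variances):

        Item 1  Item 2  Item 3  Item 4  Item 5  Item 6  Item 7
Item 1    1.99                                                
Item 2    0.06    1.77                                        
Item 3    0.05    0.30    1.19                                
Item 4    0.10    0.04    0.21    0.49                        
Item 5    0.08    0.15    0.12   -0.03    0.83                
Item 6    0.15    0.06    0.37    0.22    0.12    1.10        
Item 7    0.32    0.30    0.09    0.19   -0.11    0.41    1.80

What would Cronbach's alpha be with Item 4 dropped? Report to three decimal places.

Remaining items: Item 1, Item 2, Item 3, Item 5, Item 6, Item 7 (k = 6).
Σσ²ᵢ = 1.99 + 1.77 + 1.19 + 0.83 + 1.10 + 1.80 = 8.68
σ²_total = 8.68 + 2 × 2.47 = 13.62
α (item deleted) = (6/5)·(1 − 8.68/13.62) = 0.435

Cronbach's alpha = 0.435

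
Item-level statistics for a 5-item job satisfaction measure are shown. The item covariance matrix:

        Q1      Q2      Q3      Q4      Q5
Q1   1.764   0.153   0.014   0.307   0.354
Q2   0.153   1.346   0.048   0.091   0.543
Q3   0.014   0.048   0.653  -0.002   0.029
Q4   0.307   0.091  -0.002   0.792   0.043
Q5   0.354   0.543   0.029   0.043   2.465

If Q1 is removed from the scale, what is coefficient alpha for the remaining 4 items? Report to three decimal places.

coefficient alpha = 0.297

Remaining items: Q2, Q3, Q4, Q5 (k = 4).
ΣVar(i) = 1.346 + 0.653 + 0.792 + 2.465 = 5.256
Var(T) = 5.256 + 2 × 0.752 = 6.760
α (item deleted) = (4/3)·(1 − 5.256/6.760) = 0.297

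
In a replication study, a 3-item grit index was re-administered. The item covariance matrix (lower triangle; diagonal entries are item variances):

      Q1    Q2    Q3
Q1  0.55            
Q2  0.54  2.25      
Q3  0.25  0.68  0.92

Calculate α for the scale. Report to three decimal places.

α = 0.662

Σσ²ᵢ = 0.55 + 2.25 + 0.92 = 3.72
Sum of the distinct covariances = 1.47
σ²_T = 3.72 + 2 × 1.47 = 6.66
α = (k/(k−1))·(1 − Σσ²ᵢ/σ²_T) = (3/2)·(1 − 3.72/6.66) = 0.662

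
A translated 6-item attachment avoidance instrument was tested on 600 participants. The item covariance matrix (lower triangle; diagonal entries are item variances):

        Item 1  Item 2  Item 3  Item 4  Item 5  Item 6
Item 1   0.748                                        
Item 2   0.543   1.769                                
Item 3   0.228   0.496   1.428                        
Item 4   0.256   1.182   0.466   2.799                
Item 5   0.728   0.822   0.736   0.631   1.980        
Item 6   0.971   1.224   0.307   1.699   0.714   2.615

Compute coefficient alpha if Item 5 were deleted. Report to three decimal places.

α = 0.765

Remaining items: Item 1, Item 2, Item 3, Item 4, Item 6 (k = 5).
Σσᵢ² = 0.748 + 1.769 + 1.428 + 2.799 + 2.615 = 9.359
Var(T) = 9.359 + 2 × 7.372 = 24.103
α (item deleted) = (5/4)·(1 − 9.359/24.103) = 0.765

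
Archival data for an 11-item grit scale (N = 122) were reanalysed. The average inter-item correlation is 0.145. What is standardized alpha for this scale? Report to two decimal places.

α = 0.65

Standardized α = k·r̄ / (1 + (k−1)·r̄) = 11 × 0.145 / (1 + 10 × 0.145)
  = 1.5950 / 2.4500 = 0.65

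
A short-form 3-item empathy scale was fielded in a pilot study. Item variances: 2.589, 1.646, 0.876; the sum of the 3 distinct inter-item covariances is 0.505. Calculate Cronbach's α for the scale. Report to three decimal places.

Cronbach's α = 0.248

sum of item variances = 2.589 + 1.646 + 0.876 = 5.111
Sum of distinct covariances = 0.505
Var(T) = sum of item variances + 2·Σcov = 5.111 + 2 × 0.505 = 6.121
α = (3/2)·(1 − 5.111/6.121) = 0.248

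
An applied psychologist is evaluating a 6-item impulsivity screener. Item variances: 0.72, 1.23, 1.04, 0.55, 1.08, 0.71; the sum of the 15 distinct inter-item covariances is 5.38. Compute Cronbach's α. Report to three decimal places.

Cronbach's α = 0.802

ΣVar(i) = 0.72 + 1.23 + 1.04 + 0.55 + 1.08 + 0.71 = 5.33
Sum of distinct covariances = 5.38
total variance = ΣVar(i) + 2·Σcov = 5.33 + 2 × 5.38 = 16.09
α = (6/5)·(1 − 5.33/16.09) = 0.802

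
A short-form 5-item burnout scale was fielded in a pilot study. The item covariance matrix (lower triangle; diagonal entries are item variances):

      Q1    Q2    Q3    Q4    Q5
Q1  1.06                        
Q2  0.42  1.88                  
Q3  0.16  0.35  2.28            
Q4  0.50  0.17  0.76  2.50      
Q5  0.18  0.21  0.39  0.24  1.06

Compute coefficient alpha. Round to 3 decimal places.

coefficient alpha = 0.544

sum of item variances = 1.06 + 1.88 + 2.28 + 2.50 + 1.06 = 8.78
Sum of off-diagonal covariances = 3.38
total variance = 8.78 + 2 × 3.38 = 15.54
α = (k/(k−1))·(1 − sum of item variances/total variance) = (5/4)·(1 − 8.78/15.54) = 0.544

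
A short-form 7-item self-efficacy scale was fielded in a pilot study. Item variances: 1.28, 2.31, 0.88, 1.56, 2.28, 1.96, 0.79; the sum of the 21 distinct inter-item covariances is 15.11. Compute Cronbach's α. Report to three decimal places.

Cronbach's α = 0.854

sum of item variances = 1.28 + 2.31 + 0.88 + 1.56 + 2.28 + 1.96 + 0.79 = 11.06
Sum of distinct covariances = 15.11
Var(T) = sum of item variances + 2·Σcov = 11.06 + 2 × 15.11 = 41.28
α = (7/6)·(1 − 11.06/41.28) = 0.854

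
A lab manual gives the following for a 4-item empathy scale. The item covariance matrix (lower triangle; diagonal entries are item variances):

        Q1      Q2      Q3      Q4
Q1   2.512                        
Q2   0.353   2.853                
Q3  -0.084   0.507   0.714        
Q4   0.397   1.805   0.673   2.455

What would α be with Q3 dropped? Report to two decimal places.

Remaining items: Q1, Q2, Q4 (k = 3).
Σσ²ᵢ = 2.512 + 2.853 + 2.455 = 7.820
σ²_T = 7.820 + 2 × 2.555 = 12.930
α (item deleted) = (3/2)·(1 − 7.820/12.930) = 0.59

α = 0.59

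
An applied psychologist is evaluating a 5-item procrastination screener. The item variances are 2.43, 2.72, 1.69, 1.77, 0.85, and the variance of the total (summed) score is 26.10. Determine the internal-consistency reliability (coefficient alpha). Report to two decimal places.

coefficient alpha = 0.80

sum of item variances = 2.43 + 2.72 + 1.69 + 1.77 + 0.85 = 9.46
α = (k/(k−1))·(1 − sum of item variances/total variance) = (5/4)·(1 − 9.46/26.10) = 0.80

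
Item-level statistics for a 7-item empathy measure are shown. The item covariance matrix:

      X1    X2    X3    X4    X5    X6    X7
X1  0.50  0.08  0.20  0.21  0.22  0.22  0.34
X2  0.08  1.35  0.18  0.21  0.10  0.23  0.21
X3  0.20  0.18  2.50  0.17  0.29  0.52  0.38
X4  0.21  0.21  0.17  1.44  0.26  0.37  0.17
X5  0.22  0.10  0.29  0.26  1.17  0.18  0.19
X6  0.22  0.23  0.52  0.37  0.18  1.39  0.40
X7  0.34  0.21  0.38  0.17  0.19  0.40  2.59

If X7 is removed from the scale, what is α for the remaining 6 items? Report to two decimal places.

α = 0.54

Remaining items: X1, X2, X3, X4, X5, X6 (k = 6).
Σσᵢ² = 0.50 + 1.35 + 2.50 + 1.44 + 1.17 + 1.39 = 8.35
Var(T) = 8.35 + 2 × 3.44 = 15.23
α (item deleted) = (6/5)·(1 − 8.35/15.23) = 0.54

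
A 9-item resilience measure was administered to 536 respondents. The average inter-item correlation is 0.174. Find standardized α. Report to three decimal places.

Standardized α = k·r̄ / (1 + (k−1)·r̄) = 9 × 0.174 / (1 + 8 × 0.174)
  = 1.5660 / 2.3920 = 0.655

α = 0.655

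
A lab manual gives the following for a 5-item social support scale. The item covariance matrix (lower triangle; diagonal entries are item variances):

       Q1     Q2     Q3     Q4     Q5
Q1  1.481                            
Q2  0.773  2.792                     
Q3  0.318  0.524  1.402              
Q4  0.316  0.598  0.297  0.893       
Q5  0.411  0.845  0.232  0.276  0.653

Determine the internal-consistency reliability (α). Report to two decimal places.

Σσ²ᵢ = 1.481 + 2.792 + 1.402 + 0.893 + 0.653 = 7.221
Sum of off-diagonal covariances = 4.590
σ²_T = 7.221 + 2 × 4.590 = 16.401
α = (k/(k−1))·(1 − Σσ²ᵢ/σ²_T) = (5/4)·(1 − 7.221/16.401) = 0.70

α = 0.70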